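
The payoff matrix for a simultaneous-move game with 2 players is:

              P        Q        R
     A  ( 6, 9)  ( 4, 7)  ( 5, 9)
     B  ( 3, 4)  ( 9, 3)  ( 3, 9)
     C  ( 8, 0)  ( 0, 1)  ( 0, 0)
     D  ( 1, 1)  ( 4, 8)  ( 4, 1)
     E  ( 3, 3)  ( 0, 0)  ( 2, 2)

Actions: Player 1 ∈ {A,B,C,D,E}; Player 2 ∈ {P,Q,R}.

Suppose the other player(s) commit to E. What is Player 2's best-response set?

P2 best: {P}

u_2(P vs E) = 3
u_2(Q vs E) = 0
u_2(R vs E) = 2
max payoff 3 at {P}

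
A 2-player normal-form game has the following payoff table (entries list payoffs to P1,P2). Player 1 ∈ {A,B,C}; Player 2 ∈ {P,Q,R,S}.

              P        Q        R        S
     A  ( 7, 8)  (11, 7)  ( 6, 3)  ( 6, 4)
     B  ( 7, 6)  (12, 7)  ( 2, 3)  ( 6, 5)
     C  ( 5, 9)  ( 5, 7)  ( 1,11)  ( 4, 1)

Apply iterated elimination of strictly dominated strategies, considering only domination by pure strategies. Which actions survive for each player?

P1 drop C (A beats it: P:7>5 Q:11>5 R:6>1 S:6>4)
P2 drop R (P beats it: A:8>3 B:6>3)
P2 drop S (P beats it: A:8>4 B:6>5)
P1→{A,B} P2→{P,Q}

Survivors P1:{A,B} P2:{P,Q}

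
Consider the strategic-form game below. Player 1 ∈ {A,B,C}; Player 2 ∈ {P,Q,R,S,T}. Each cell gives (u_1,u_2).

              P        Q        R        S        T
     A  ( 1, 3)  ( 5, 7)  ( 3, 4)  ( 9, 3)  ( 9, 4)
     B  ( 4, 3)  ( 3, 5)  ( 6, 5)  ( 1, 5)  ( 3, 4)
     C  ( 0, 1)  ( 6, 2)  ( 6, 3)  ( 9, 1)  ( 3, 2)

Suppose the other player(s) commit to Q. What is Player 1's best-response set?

u_1(A vs Q) = 5
u_1(B vs Q) = 3
u_1(C vs Q) = 6
max payoff 6 at {C}

P1 best: {C}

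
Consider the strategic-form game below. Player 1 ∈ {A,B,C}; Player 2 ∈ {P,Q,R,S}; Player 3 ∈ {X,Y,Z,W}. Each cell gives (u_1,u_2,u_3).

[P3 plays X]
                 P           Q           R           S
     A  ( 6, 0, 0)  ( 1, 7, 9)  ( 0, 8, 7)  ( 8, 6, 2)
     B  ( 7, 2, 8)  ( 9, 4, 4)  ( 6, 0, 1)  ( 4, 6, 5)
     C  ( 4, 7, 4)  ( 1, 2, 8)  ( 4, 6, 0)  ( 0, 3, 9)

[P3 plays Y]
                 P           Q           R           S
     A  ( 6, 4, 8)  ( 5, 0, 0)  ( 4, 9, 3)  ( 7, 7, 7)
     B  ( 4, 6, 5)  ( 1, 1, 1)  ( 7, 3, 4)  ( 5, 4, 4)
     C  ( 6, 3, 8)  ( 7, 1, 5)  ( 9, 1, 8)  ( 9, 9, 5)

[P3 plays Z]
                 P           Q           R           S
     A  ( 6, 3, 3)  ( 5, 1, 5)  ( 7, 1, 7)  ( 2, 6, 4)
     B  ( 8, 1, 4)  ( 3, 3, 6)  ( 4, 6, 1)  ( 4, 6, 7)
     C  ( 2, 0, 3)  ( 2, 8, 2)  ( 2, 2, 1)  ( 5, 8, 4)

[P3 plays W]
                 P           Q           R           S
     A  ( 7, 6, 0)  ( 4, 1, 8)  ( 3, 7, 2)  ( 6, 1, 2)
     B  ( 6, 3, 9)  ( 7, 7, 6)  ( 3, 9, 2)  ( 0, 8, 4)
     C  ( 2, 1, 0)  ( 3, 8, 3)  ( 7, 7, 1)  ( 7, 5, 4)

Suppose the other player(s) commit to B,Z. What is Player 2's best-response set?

argmax u_2 = {R,S}

u_2(P vs B,Z) = 1
u_2(Q vs B,Z) = 3
u_2(R vs B,Z) = 6
u_2(S vs B,Z) = 6
max payoff 6 at {R,S}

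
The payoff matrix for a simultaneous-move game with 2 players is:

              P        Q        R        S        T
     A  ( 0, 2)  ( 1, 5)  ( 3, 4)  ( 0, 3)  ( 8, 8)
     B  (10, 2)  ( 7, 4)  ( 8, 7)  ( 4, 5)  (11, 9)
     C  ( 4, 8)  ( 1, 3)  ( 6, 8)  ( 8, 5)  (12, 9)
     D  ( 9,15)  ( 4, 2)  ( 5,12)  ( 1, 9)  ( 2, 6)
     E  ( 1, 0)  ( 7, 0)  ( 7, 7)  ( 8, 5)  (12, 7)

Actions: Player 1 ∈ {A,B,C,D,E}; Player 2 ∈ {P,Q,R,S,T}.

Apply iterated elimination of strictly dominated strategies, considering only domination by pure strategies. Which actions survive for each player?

P1 drop A (B beats it: P:10>0 Q:7>1 R:8>3 S:4>0 T:11>8)
P1 drop D (B beats it: P:10>9 Q:7>4 R:8>5 S:4>1 T:11>2)
P2 drop P (T beats it: B:9>2 C:9>8 E:7>0)
P2 drop Q (R beats it: B:7>4 C:8>3 E:7>0)
P2 drop S (R beats it: B:7>5 C:8>5 E:7>5)
P1→{B,C,E} P2→{R,T}

IESDS → P1:{B,C,E} P2:{R,T}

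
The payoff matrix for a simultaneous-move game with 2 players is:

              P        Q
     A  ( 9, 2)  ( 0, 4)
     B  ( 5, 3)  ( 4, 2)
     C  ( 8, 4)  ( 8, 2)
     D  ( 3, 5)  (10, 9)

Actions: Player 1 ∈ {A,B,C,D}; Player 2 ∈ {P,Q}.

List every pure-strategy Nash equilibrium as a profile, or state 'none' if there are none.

(A,P): not NE [P2→Q gives 4>2]
(A,Q): not NE [P1→D gives 10>0]
(B,P): not NE [P1→A gives 9>5]
(B,Q): not NE [P1→D gives 10>4; P2→P gives 3>2]
(C,P): not NE [P1→A gives 9>8]
(C,Q): not NE [P1→D gives 10>8; P2→P gives 4>2]
(D,P): not NE [P1→A gives 9>3; P2→Q gives 9>5]
(D,Q): NE

Nash profiles: (D,Q)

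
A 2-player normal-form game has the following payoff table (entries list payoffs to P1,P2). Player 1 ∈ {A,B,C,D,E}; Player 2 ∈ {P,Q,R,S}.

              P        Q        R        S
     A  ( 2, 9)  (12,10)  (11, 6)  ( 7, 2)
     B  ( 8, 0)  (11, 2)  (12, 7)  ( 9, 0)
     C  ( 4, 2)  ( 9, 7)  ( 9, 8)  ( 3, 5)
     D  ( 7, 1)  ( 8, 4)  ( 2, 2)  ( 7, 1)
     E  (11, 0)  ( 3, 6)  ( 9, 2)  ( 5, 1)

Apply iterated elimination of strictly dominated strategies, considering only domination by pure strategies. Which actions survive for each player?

P1 drop C (B beats it: P:8>4 Q:11>9 R:12>9 S:9>3)
P1 drop D (B beats it: P:8>7 Q:11>8 R:12>2 S:9>7)
P2 drop P (Q beats it: A:10>9 B:2>0 E:6>0)
P1 drop E (A beats it: Q:12>3 R:11>9 S:7>5)
P2 drop S (Q beats it: A:10>2 B:2>0)
P1→{A,B} P2→{Q,R}

Remaining: P1:{A,B} P2:{Q,R}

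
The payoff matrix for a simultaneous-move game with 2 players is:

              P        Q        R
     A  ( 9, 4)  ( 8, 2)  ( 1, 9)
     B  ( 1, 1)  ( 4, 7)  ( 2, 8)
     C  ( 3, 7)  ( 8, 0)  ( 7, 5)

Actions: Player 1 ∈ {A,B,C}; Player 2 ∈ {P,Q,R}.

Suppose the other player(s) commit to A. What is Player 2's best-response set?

u_2(P vs A) = 4
u_2(Q vs A) = 2
u_2(R vs A) = 9
max payoff 9 at {R}

BR_2 = {R}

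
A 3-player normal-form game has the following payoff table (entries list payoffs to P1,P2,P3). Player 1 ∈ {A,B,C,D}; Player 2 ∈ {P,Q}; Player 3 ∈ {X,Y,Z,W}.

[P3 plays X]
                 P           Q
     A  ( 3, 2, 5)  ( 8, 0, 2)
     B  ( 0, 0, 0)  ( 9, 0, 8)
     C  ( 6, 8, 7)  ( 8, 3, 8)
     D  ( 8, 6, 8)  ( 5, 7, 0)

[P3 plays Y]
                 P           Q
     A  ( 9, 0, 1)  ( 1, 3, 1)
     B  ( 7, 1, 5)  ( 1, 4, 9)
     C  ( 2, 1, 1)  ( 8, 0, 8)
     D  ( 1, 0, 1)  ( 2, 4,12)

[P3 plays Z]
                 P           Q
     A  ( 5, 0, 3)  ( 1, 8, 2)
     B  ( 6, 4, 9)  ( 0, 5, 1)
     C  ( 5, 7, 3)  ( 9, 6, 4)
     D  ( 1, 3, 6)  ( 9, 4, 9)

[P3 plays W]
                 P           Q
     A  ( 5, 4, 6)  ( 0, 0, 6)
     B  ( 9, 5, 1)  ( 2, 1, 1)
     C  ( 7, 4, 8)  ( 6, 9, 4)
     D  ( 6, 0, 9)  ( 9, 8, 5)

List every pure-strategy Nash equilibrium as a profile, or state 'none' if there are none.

(A,P,X): not NE [P1→D gives 8>3; P3→W gives 6>5]
(A,P,Y): not NE [P2→Q gives 3>0; P3→W gives 6>1]
(A,P,Z): not NE [P1→B gives 6>5; P2→Q gives 8>0; P3→W gives 6>3]
(A,P,W): not NE [P1→B gives 9>5]
(A,Q,X): not NE [P1→B gives 9>8; P2→P gives 2>0; P3→W gives 6>2]
(A,Q,Y): not NE [P1→C gives 8>1; P3→W gives 6>1]
(A,Q,Z): not NE [P1→D gives 9>1; P3→W gives 6>2]
(A,Q,W): not NE [P1→D gives 9>0; P2→P gives 4>0]
(B,P,X): not NE [P1→D gives 8>0; P3→Z gives 9>0]
(B,P,Y): not NE [P1→A gives 9>7; P2→Q gives 4>1; P3→Z gives 9>5]
(B,P,Z): not NE [P2→Q gives 5>4]
(B,P,W): not NE [P3→Z gives 9>1]
(B,Q,X): not NE [P3→Y gives 9>8]
(B,Q,Y): not NE [P1→C gives 8>1]
(B,Q,Z): not NE [P1→D gives 9>0; P3→Y gives 9>1]
(B,Q,W): not NE [P1→D gives 9>2; P2→P gives 5>1; P3→Y gives 9>1]
(C,P,X): not NE [P1→D gives 8>6; P3→W gives 8>7]
(C,P,Y): not NE [P1→A gives 9>2; P3→W gives 8>1]
(C,P,Z): not NE [P1→B gives 6>5; P3→W gives 8>3]
(C,P,W): not NE [P1→B gives 9>7; P2→Q gives 9>4]
(C,Q,X): not NE [P1→B gives 9>8; P2→P gives 8>3]
(C,Q,Y): not NE [P2→P gives 1>0]
(C,Q,Z): not NE [P2→P gives 7>6; P3→Y gives 8>4]
(C,Q,W): not NE [P1→D gives 9>6; P3→Y gives 8>4]
(D,P,X): not NE [P2→Q gives 7>6; P3→W gives 9>8]
(D,P,Y): not NE [P1→A gives 9>1; P2→Q gives 4>0; P3→W gives 9>1]
(D,P,Z): not NE [P1→B gives 6>1; P2→Q gives 4>3; P3→W gives 9>6]
(D,P,W): not NE [P1→B gives 9>6; P2→Q gives 8>0]
(D,Q,X): not NE [P1→B gives 9>5; P3→Y gives 12>0]
(D,Q,Y): not NE [P1→C gives 8>2]
(D,Q,Z): not NE [P3→Y gives 12>9]
(D,Q,W): not NE [P3→Y gives 12>5]

Equilibria: none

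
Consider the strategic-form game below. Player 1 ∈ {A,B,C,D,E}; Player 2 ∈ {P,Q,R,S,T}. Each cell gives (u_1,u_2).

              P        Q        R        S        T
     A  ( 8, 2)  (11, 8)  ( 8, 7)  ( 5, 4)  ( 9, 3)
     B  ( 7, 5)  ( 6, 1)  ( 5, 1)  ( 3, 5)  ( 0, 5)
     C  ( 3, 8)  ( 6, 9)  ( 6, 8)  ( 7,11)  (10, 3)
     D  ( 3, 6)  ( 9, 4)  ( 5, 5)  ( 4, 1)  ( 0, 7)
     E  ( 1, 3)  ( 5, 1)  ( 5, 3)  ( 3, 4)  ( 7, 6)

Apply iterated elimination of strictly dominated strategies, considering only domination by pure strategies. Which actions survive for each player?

Survivors P1:{A,C} P2:{Q,S}

P1 drop B (A beats it: P:8>7 Q:11>6 R:8>5 S:5>3 T:9>0)
P1 drop D (A beats it: P:8>3 Q:11>9 R:8>5 S:5>4 T:9>0)
P1 drop E (A beats it: P:8>1 Q:11>5 R:8>5 S:5>3 T:9>7)
P2 drop P (Q beats it: A:8>2 C:9>8)
P2 drop R (Q beats it: A:8>7 C:9>8)
P2 drop T (Q beats it: A:8>3 C:9>3)
P1→{A,C} P2→{Q,S}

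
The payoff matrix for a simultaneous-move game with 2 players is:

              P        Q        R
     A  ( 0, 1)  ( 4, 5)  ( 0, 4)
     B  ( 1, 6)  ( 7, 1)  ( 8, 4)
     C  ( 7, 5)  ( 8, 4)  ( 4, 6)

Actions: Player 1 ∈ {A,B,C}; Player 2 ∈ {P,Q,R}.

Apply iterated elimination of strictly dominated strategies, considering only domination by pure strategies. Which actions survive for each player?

P1 drop A (B beats it: P:1>0 Q:7>4 R:8>0)
P2 drop Q (P beats it: B:6>1 C:5>4)
P1→{B,C} P2→{P,R}

Remaining: P1:{B,C} P2:{P,R}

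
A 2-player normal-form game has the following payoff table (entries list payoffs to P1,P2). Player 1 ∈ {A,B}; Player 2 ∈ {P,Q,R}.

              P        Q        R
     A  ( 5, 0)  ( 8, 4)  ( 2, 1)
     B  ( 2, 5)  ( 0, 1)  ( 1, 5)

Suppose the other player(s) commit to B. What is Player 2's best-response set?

BR_2 = {P,R}

u_2(P vs B) = 5
u_2(Q vs B) = 1
u_2(R vs B) = 5
max payoff 5 at {P,R}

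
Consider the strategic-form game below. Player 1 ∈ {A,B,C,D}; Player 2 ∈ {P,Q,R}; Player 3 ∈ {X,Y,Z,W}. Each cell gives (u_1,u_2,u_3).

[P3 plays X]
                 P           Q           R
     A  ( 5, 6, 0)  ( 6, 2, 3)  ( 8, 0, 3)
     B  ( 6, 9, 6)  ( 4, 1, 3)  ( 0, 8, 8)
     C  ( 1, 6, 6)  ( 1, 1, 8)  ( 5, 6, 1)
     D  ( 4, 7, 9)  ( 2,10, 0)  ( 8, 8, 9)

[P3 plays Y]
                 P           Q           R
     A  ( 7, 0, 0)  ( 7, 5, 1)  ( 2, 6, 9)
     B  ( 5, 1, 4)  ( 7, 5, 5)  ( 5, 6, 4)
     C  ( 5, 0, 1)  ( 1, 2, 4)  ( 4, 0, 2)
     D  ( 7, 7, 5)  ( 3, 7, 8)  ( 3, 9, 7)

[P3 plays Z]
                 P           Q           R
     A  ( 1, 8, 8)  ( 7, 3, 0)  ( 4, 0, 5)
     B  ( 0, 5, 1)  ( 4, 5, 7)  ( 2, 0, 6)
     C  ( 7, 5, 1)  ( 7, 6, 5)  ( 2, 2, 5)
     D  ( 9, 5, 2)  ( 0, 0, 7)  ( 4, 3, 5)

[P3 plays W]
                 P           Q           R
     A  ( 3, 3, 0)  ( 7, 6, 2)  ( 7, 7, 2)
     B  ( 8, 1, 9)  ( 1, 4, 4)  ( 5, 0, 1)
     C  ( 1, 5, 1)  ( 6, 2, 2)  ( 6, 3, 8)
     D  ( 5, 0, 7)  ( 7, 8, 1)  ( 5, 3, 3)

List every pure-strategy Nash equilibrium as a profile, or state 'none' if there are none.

(A,P,X): not NE [P1→B gives 6>5; P3→Z gives 8>0]
(A,P,Y): not NE [P2→R gives 6>0; P3→Z gives 8>0]
(A,P,Z): not NE [P1→D gives 9>1]
(A,P,W): not NE [P1→B gives 8>3; P2→R gives 7>3; P3→Z gives 8>0]
(A,Q,X): not NE [P2→P gives 6>2]
(A,Q,Y): not NE [P2→R gives 6>5; P3→X gives 3>1]
(A,Q,Z): not NE [P2→P gives 8>3; P3→X gives 3>0]
(A,Q,W): not NE [P2→R gives 7>6; P3→X gives 3>2]
(A,R,X): not NE [P2→P gives 6>0; P3→Y gives 9>3]
(A,R,Y): not NE [P1→B gives 5>2]
(A,R,Z): not NE [P2→P gives 8>0; P3→Y gives 9>5]
(A,R,W): not NE [P3→Y gives 9>2]
(B,P,X): not NE [P3→W gives 9>6]
(B,P,Y): not NE [P1→D gives 7>5; P2→R gives 6>1; P3→W gives 9>4]
(B,P,Z): not NE [P1→D gives 9>0; P3→W gives 9>1]
(B,P,W): not NE [P2→Q gives 4>1]
(B,Q,X): not NE [P1→A gives 6>4; P2→P gives 9>1; P3→Z gives 7>3]
(B,Q,Y): not NE [P2→R gives 6>5; P3→Z gives 7>5]
(B,Q,Z): not NE [P1→C gives 7>4]
(B,Q,W): not NE [P1→D gives 7>1; P3→Z gives 7>4]
(B,R,X): not NE [P1→D gives 8>0; P2→P gives 9>8]
(B,R,Y): not NE [P3→X gives 8>4]
(B,R,Z): not NE [P1→D gives 4>2; P2→Q gives 5>0; P3→X gives 8>6]
(B,R,W): not NE [P1→A gives 7>5; P2→Q gives 4>0; P3→X gives 8>1]
(C,P,X): not NE [P1→B gives 6>1]
(C,P,Y): not NE [P1→D gives 7>5; P2→Q gives 2>0; P3→X gives 6>1]
(C,P,Z): not NE [P1→D gives 9>7; P2→Q gives 6>5; P3→X gives 6>1]
(C,P,W): not NE [P1→B gives 8>1; P3→X gives 6>1]
(C,Q,X): not NE [P1→A gives 6>1; P2→R gives 6>1]
(C,Q,Y): not NE [P1→B gives 7>1; P3→X gives 8>4]
(C,Q,Z): not NE [P3→X gives 8>5]
(C,Q,W): not NE [P1→D gives 7>6; P2→P gives 5>2; P3→X gives 8>2]
(C,R,X): not NE [P1→D gives 8>5; P3→W gives 8>1]
(C,R,Y): not NE [P1→B gives 5>4; P2→Q gives 2>0; P3→W gives 8>2]
(C,R,Z): not NE [P1→D gives 4>2; P2→Q gives 6>2; P3→W gives 8>5]
(C,R,W): not NE [P1→A gives 7>6; P2→P gives 5>3]
(D,P,X): not NE [P1→B gives 6>4; P2→Q gives 10>7]
(D,P,Y): not NE [P2→R gives 9>7; P3→X gives 9>5]
(D,P,Z): not NE [P3→X gives 9>2]
(D,P,W): not NE [P1→B gives 8>5; P2→Q gives 8>0; P3→X gives 9>7]
(D,Q,X): not NE [P1→A gives 6>2; P3→Y gives 8>0]
(D,Q,Y): not NE [P1→B gives 7>3; P2→R gives 9>7]
(D,Q,Z): not NE [P1→C gives 7>0; P2→P gives 5>0; P3→Y gives 8>7]
(D,Q,W): not NE [P3→Y gives 8>1]
(D,R,X): not NE [P2→Q gives 10>8]
(D,R,Y): not NE [P1→B gives 5>3; P3→X gives 9>7]
(D,R,Z): not NE [P2→P gives 5>3; P3→X gives 9>5]
(D,R,W): not NE [P1→A gives 7>5; P2→Q gives 8>3; P3→X gives 9>3]

No pure NE.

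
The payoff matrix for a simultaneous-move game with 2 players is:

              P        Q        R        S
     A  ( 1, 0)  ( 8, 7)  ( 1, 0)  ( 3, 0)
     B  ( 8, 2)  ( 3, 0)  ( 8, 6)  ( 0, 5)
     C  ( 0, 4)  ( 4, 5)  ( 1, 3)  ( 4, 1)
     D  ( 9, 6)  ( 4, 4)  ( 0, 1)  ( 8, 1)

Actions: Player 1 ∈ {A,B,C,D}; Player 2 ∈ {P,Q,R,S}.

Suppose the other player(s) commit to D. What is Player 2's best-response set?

u_2(P vs D) = 6
u_2(Q vs D) = 4
u_2(R vs D) = 1
u_2(S vs D) = 1
max payoff 6 at {P}

P2 best: {P}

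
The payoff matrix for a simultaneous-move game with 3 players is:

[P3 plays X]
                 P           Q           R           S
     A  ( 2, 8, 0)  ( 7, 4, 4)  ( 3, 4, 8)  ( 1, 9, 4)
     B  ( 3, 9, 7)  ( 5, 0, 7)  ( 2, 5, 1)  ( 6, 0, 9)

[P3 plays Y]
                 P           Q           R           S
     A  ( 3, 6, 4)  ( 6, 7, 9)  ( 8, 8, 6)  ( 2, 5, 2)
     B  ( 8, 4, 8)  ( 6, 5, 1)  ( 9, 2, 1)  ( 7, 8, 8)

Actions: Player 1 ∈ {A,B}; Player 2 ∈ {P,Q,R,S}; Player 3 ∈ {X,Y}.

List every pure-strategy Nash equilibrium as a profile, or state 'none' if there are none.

Equilibria: none

(A,P,X): not NE [P1→B gives 3>2; P2→S gives 9>8; P3→Y gives 4>0]
(A,P,Y): not NE [P1→B gives 8>3; P2→R gives 8>6]
(A,Q,X): not NE [P2→S gives 9>4; P3→Y gives 9>4]
(A,Q,Y): not NE [P2→R gives 8>7]
(A,R,X): not NE [P2→S gives 9>4]
(A,R,Y): not NE [P1→B gives 9>8; P3→X gives 8>6]
(A,S,X): not NE [P1→B gives 6>1]
(A,S,Y): not NE [P1→B gives 7>2; P2→R gives 8>5; P3→X gives 4>2]
(B,P,X): not NE [P3→Y gives 8>7]
(B,P,Y): not NE [P2→S gives 8>4]
(B,Q,X): not NE [P1→A gives 7>5; P2→P gives 9>0]
(B,Q,Y): not NE [P2→S gives 8>5; P3→X gives 7>1]
(B,R,X): not NE [P1→A gives 3>2; P2→P gives 9>5]
(B,R,Y): not NE [P2→S gives 8>2]
(B,S,X): not NE [P2→P gives 9>0]
(B,S,Y): not NE [P3→X gives 9>8]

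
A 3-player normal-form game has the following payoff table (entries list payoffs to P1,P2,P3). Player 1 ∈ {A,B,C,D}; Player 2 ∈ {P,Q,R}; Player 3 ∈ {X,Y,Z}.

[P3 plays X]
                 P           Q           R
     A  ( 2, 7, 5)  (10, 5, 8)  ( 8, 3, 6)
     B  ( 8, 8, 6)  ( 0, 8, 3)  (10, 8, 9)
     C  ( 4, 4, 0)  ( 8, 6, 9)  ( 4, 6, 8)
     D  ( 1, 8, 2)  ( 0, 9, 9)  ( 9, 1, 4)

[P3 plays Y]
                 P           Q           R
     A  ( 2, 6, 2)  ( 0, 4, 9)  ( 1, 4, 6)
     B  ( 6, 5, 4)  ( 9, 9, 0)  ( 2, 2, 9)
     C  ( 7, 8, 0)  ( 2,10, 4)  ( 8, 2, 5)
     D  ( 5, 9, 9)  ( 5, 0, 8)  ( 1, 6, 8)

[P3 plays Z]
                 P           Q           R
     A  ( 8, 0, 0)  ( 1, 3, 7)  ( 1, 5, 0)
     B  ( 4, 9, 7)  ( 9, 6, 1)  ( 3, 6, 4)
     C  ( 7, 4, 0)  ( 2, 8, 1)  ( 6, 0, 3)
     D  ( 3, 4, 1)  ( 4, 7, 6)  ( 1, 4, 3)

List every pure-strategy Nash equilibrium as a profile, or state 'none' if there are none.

PSNE = {(B,R,X)}

(A,P,X): not NE [P1→B gives 8>2]
(A,P,Y): not NE [P1→C gives 7>2; P3→X gives 5>2]
(A,P,Z): not NE [P2→R gives 5>0; P3→X gives 5>0]
(A,Q,X): not NE [P2→P gives 7>5; P3→Y gives 9>8]
(A,Q,Y): not NE [P1→B gives 9>0; P2→P gives 6>4]
(A,Q,Z): not NE [P1→B gives 9>1; P2→R gives 5>3; P3→Y gives 9>7]
(A,R,X): not NE [P1→B gives 10>8; P2→P gives 7>3]
(A,R,Y): not NE [P1→C gives 8>1; P2→P gives 6>4]
(A,R,Z): not NE [P1→C gives 6>1; P3→Y gives 6>0]
(B,P,X): not NE [P3→Z gives 7>6]
(B,P,Y): not NE [P1→C gives 7>6; P2→Q gives 9>5; P3→Z gives 7>4]
(B,P,Z): not NE [P1→A gives 8>4]
(B,Q,X): not NE [P1→A gives 10>0]
(B,Q,Y): not NE [P3→X gives 3>0]
(B,Q,Z): not NE [P2→P gives 9>6; P3→X gives 3>1]
(B,R,X): NE
(B,R,Y): not NE [P1→C gives 8>2; P2→Q gives 9>2]
(B,R,Z): not NE [P1→C gives 6>3; P2→P gives 9>6; P3→Y gives 9>4]
(C,P,X): not NE [P1→B gives 8>4; P2→R gives 6>4]
(C,P,Y): not NE [P2→Q gives 10>8]
(C,P,Z): not NE [P1→A gives 8>7; P2→Q gives 8>4]
(C,Q,X): not NE [P1→A gives 10>8]
(C,Q,Y): not NE [P1→B gives 9>2; P3→X gives 9>4]
(C,Q,Z): not NE [P1→B gives 9>2; P3→X gives 9>1]
(C,R,X): not NE [P1→B gives 10>4]
(C,R,Y): not NE [P2→Q gives 10>2; P3→X gives 8>5]
(C,R,Z): not NE [P2→Q gives 8>0; P3→X gives 8>3]
(D,P,X): not NE [P1→B gives 8>1; P2→Q gives 9>8; P3→Y gives 9>2]
(D,P,Y): not NE [P1→C gives 7>5]
(D,P,Z): not NE [P1→A gives 8>3; P2→Q gives 7>4; P3→Y gives 9>1]
(D,Q,X): not NE [P1→A gives 10>0]
(D,Q,Y): not NE [P1→B gives 9>5; P2→P gives 9>0; P3→X gives 9>8]
(D,Q,Z): not NE [P1→B gives 9>4; P3→X gives 9>6]
(D,R,X): not NE [P1→B gives 10>9; P2→Q gives 9>1; P3→Y gives 8>4]
(D,R,Y): not NE [P1→C gives 8>1; P2→P gives 9>6]
(D,R,Z): not NE [P1→C gives 6>1; P2→Q gives 7>4; P3→Y gives 8>3]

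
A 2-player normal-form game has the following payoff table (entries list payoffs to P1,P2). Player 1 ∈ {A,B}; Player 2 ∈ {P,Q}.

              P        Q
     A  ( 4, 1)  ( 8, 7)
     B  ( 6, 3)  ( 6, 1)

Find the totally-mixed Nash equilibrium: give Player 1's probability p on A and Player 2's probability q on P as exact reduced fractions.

P1 mixes 1/4 on A; P2 mixes 1/2 on P

P1 indiff ⇒ q·4+(1-q)·8 = q·6+(1-q)·6 ⇒ q(-2) = (1-q)(-2) ⇒ q = 1/2
P2 indiff ⇒ p·1+(1-p)·3 = p·7+(1-p)·1 ⇒ p(-6) = (1-p)(-2) ⇒ p = 1/4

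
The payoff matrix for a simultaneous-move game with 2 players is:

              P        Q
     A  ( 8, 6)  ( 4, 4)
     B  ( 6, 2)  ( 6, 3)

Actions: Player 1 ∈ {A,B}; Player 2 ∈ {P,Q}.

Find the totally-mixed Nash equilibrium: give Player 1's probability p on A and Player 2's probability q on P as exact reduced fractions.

P1 mixes 1/3 on A; P2 mixes 1/2 on P

P1 indiff ⇒ q·8+(1-q)·4 = q·6+(1-q)·6 ⇒ q(2) = (1-q)(2) ⇒ q = 1/2
P2 indiff ⇒ p·6+(1-p)·2 = p·4+(1-p)·3 ⇒ p(2) = (1-p)(1) ⇒ p = 1/3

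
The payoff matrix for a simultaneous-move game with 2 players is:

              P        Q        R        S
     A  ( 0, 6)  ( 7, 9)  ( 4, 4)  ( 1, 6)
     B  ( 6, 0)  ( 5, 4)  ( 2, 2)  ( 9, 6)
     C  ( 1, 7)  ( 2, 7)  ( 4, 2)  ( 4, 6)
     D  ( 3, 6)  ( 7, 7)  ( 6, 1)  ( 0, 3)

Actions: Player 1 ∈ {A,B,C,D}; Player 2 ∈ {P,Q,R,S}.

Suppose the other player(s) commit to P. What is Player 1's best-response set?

u_1(A vs P) = 0
u_1(B vs P) = 6
u_1(C vs P) = 1
u_1(D vs P) = 3
max payoff 6 at {B}

BR_1 = {B}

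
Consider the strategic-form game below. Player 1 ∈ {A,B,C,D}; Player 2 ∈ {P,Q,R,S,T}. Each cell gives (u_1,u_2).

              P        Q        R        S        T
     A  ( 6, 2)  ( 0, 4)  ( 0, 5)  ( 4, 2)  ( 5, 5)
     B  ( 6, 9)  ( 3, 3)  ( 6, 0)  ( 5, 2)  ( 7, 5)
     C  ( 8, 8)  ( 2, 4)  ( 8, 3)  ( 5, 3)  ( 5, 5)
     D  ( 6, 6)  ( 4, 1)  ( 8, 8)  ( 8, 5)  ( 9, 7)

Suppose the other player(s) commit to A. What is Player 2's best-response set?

u_2(P vs A) = 2
u_2(Q vs A) = 4
u_2(R vs A) = 5
u_2(S vs A) = 2
u_2(T vs A) = 5
max payoff 5 at {R,T}

BR_2 = {R,T}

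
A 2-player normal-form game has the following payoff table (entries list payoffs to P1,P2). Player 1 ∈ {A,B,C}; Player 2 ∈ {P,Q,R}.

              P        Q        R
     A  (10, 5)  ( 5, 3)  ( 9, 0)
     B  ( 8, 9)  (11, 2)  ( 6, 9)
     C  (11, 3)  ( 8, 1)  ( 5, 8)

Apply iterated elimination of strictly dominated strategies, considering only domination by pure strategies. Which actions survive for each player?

IESDS → P1:{A,C} P2:{P,R}

P2 drop Q (P beats it: A:5>3 B:9>2 C:3>1)
P1 drop B (A beats it: P:10>8 R:9>6)
P1→{A,C} P2→{P,R}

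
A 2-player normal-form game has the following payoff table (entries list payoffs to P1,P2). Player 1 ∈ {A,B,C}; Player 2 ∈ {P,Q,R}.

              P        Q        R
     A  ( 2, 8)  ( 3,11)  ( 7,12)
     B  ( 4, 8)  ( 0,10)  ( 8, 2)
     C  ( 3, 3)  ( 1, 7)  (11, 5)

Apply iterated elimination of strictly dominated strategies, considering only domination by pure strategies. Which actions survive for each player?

Remaining: P1:{A,C} P2:{Q,R}

P2 drop P (Q beats it: A:11>8 B:10>8 C:7>3)
P1 drop B (C beats it: Q:1>0 R:11>8)
P1→{A,C} P2→{Q,R}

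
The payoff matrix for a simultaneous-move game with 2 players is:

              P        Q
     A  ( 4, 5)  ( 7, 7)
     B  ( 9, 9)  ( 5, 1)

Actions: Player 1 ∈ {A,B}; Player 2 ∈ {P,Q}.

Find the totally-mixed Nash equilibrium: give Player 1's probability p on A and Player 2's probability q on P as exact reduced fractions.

p=4/5, q=2/7

P1 indiff ⇒ q·4+(1-q)·7 = q·9+(1-q)·5 ⇒ q(-5) = (1-q)(-2) ⇒ q = 2/7
P2 indiff ⇒ p·5+(1-p)·9 = p·7+(1-p)·1 ⇒ p(-2) = (1-p)(-8) ⇒ p = 4/5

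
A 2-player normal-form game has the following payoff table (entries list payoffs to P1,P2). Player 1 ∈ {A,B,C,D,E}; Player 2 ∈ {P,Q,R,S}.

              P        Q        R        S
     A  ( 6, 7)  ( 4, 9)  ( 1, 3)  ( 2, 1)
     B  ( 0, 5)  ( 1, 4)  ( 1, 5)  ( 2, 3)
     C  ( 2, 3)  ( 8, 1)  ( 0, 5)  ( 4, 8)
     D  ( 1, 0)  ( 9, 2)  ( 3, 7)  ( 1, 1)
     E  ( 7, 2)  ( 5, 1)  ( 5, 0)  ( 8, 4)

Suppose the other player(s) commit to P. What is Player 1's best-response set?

BR_1 = {E}

u_1(A vs P) = 6
u_1(B vs P) = 0
u_1(C vs P) = 2
u_1(D vs P) = 1
u_1(E vs P) = 7
max payoff 7 at {E}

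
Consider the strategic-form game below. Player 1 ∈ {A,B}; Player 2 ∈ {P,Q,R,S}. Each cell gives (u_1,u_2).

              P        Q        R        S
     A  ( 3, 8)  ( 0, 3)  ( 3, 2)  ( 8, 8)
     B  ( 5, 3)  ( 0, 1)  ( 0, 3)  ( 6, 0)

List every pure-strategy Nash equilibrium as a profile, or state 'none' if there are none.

Nash profiles: (A,S), (B,P)

(A,P): not NE [P1→B gives 5>3]
(A,Q): not NE [P2→S gives 8>3]
(A,R): not NE [P2→S gives 8>2]
(A,S): NE
(B,P): NE
(B,Q): not NE [P2→R gives 3>1]
(B,R): not NE [P1→A gives 3>0]
(B,S): not NE [P1→A gives 8>6; P2→R gives 3>0]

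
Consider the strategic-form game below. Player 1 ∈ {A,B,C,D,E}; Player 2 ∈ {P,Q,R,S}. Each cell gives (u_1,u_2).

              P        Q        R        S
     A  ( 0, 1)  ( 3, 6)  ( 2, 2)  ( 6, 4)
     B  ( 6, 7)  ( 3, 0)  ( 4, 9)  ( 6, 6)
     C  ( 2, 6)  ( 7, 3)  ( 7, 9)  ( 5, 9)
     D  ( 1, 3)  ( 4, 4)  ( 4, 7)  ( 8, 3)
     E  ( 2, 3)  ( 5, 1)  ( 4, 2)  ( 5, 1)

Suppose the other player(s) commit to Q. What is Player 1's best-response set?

u_1(A vs Q) = 3
u_1(B vs Q) = 3
u_1(C vs Q) = 7
u_1(D vs Q) = 4
u_1(E vs Q) = 5
max payoff 7 at {C}

BR_1 = {C}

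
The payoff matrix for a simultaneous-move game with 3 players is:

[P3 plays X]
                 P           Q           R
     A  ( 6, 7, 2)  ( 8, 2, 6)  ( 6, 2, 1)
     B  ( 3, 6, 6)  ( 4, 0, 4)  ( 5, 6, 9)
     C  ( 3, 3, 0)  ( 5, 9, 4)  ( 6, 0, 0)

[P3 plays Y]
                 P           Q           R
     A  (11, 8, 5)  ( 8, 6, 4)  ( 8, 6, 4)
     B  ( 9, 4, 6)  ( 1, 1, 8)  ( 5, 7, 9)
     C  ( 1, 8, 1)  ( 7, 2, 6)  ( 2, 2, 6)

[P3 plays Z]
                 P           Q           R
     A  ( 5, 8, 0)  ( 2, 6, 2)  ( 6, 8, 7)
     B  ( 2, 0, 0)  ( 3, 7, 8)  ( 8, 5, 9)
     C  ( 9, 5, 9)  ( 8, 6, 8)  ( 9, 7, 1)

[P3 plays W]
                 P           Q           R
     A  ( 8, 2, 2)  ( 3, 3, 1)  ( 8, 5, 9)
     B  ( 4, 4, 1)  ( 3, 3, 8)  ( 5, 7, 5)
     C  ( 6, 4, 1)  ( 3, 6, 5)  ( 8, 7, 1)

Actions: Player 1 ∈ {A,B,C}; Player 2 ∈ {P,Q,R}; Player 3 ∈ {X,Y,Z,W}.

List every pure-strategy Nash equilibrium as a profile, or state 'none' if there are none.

PSNE = {(A,P,Y), (A,R,W)}

(A,P,X): not NE [P3→Y gives 5>2]
(A,P,Y): NE
(A,P,Z): not NE [P1→C gives 9>5; P3→Y gives 5>0]
(A,P,W): not NE [P2→R gives 5>2; P3→Y gives 5>2]
(A,Q,X): not NE [P2→P gives 7>2]
(A,Q,Y): not NE [P2→P gives 8>6; P3→X gives 6>4]
(A,Q,Z): not NE [P1→C gives 8>2; P2→R gives 8>6; P3→X gives 6>2]
(A,Q,W): not NE [P2→R gives 5>3; P3→X gives 6>1]
(A,R,X): not NE [P2→P gives 7>2; P3→W gives 9>1]
(A,R,Y): not NE [P2→P gives 8>6; P3→W gives 9>4]
(A,R,Z): not NE [P1→C gives 9>6; P3→W gives 9>7]
(A,R,W): NE
(B,P,X): not NE [P1→A gives 6>3]
(B,P,Y): not NE [P1→A gives 11>9; P2→R gives 7>4]
(B,P,Z): not NE [P1→C gives 9>2; P2→Q gives 7>0; P3→Y gives 6>0]
(B,P,W): not NE [P1→A gives 8>4; P2→R gives 7>4; P3→Y gives 6>1]
(B,Q,X): not NE [P1→A gives 8>4; P2→R gives 6>0; P3→W gives 8>4]
(B,Q,Y): not NE [P1→A gives 8>1; P2→R gives 7>1]
(B,Q,Z): not NE [P1→C gives 8>3]
(B,Q,W): not NE [P2→R gives 7>3]
(B,R,X): not NE [P1→C gives 6>5]
(B,R,Y): not NE [P1→A gives 8>5]
(B,R,Z): not NE [P1→C gives 9>8; P2→Q gives 7>5]
(B,R,W): not NE [P1→C gives 8>5; P3→Z gives 9>5]
(C,P,X): not NE [P1→A gives 6>3; P2→Q gives 9>3; P3→Z gives 9>0]
(C,P,Y): not NE [P1→A gives 11>1; P3→Z gives 9>1]
(C,P,Z): not NE [P2→R gives 7>5]
(C,P,W): not NE [P1→A gives 8>6; P2→R gives 7>4; P3→Z gives 9>1]
(C,Q,X): not NE [P1→A gives 8>5; P3→Z gives 8>4]
(C,Q,Y): not NE [P1→A gives 8>7; P2→P gives 8>2; P3→Z gives 8>6]
(C,Q,Z): not NE [P2→R gives 7>6]
(C,Q,W): not NE [P2→R gives 7>6; P3→Z gives 8>5]
(C,R,X): not NE [P2→Q gives 9>0; P3→Y gives 6>0]
(C,R,Y): not NE [P1→A gives 8>2; P2→P gives 8>2]
(C,R,Z): not NE [P3→Y gives 6>1]
(C,R,W): not NE [P3→Y gives 6>1]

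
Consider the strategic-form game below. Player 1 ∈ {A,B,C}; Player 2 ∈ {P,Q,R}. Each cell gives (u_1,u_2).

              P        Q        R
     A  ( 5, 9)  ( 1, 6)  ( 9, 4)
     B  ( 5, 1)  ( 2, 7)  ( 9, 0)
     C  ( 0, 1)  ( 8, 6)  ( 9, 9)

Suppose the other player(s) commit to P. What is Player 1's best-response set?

u_1(A vs P) = 5
u_1(B vs P) = 5
u_1(C vs P) = 0
max payoff 5 at {A,B}

BR_1 = {A,B}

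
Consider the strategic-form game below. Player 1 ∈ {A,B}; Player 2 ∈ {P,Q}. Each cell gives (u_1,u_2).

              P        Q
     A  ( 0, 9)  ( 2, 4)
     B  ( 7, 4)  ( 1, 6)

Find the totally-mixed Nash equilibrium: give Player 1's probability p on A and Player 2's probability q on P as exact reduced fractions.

P1 indiff ⇒ q·0+(1-q)·2 = q·7+(1-q)·1 ⇒ q(-7) = (1-q)(-1) ⇒ q = 1/8
P2 indiff ⇒ p·9+(1-p)·4 = p·4+(1-p)·6 ⇒ p(5) = (1-p)(2) ⇒ p = 2/7

p=2/7, q=1/8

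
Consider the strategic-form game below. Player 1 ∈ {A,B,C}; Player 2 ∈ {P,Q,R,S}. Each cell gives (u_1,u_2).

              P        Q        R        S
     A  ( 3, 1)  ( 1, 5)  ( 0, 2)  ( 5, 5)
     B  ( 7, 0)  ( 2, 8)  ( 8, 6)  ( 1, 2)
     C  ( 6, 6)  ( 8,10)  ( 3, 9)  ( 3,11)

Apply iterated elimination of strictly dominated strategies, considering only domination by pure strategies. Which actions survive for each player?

Survivors P1:{A,C} P2:{Q,S}

P2 drop P (Q beats it: A:5>1 B:8>0 C:10>6)
P2 drop R (Q beats it: A:5>2 B:8>6 C:10>9)
P1 drop B (C beats it: Q:8>2 S:3>1)
P1→{A,C} P2→{Q,S}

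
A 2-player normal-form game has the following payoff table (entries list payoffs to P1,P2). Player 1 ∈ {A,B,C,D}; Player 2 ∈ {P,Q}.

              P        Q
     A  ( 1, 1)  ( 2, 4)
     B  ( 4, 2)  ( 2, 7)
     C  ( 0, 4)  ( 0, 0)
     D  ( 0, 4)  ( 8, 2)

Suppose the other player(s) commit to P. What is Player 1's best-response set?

u_1(A vs P) = 1
u_1(B vs P) = 4
u_1(C vs P) = 0
u_1(D vs P) = 0
max payoff 4 at {B}

BR_1 = {B}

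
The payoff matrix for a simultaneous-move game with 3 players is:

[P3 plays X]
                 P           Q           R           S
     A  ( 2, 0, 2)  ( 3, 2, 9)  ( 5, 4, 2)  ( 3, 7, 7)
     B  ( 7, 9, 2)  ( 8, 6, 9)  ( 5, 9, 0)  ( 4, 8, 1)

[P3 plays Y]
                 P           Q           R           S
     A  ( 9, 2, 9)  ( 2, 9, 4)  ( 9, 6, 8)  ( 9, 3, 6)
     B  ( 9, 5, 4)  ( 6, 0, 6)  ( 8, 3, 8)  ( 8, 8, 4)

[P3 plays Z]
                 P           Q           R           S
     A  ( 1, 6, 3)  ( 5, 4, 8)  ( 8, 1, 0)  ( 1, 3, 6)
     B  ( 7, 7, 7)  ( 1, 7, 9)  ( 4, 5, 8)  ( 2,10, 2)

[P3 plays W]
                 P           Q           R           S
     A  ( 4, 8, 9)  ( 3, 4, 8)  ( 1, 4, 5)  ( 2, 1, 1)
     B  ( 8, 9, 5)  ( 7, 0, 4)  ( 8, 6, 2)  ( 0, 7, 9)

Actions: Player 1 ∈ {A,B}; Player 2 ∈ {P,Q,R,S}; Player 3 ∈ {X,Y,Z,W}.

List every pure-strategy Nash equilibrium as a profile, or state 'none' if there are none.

No pure NE.

(A,P,X): not NE [P1→B gives 7>2; P2→S gives 7>0; P3→W gives 9>2]
(A,P,Y): not NE [P2→Q gives 9>2]
(A,P,Z): not NE [P1→B gives 7>1; P3→W gives 9>3]
(A,P,W): not NE [P1→B gives 8>4]
(A,Q,X): not NE [P1→B gives 8>3; P2→S gives 7>2]
(A,Q,Y): not NE [P1→B gives 6>2; P3→X gives 9>4]
(A,Q,Z): not NE [P2→P gives 6>4; P3→X gives 9>8]
(A,Q,W): not NE [P1→B gives 7>3; P2→P gives 8>4; P3→X gives 9>8]
(A,R,X): not NE [P2→S gives 7>4; P3→Y gives 8>2]
(A,R,Y): not NE [P2→Q gives 9>6]
(A,R,Z): not NE [P2→P gives 6>1; P3→Y gives 8>0]
(A,R,W): not NE [P1→B gives 8>1; P2→P gives 8>4; P3→Y gives 8>5]
(A,S,X): not NE [P1→B gives 4>3]
(A,S,Y): not NE [P2→Q gives 9>3; P3→X gives 7>6]
(A,S,Z): not NE [P1→B gives 2>1; P2→P gives 6>3; P3→X gives 7>6]
(A,S,W): not NE [P2→P gives 8>1; P3→X gives 7>1]
(B,P,X): not NE [P3→Z gives 7>2]
(B,P,Y): not NE [P2→S gives 8>5; P3→Z gives 7>4]
(B,P,Z): not NE [P2→S gives 10>7]
(B,P,W): not NE [P3→Z gives 7>5]
(B,Q,X): not NE [P2→R gives 9>6]
(B,Q,Y): not NE [P2→S gives 8>0; P3→Z gives 9>6]
(B,Q,Z): not NE [P1→A gives 5>1; P2→S gives 10>7]
(B,Q,W): not NE [P2→P gives 9>0; P3→Z gives 9>4]
(B,R,X): not NE [P3→Z gives 8>0]
(B,R,Y): not NE [P1→A gives 9>8; P2→S gives 8>3]
(B,R,Z): not NE [P1→A gives 8>4; P2→S gives 10>5]
(B,R,W): not NE [P2→P gives 9>6; P3→Z gives 8>2]
(B,S,X): not NE [P2→R gives 9>8; P3→W gives 9>1]
(B,S,Y): not NE [P1→A gives 9>8; P3→W gives 9>4]
(B,S,Z): not NE [P3→W gives 9>2]
(B,S,W): not NE [P1→A gives 2>0; P2→P gives 9>7]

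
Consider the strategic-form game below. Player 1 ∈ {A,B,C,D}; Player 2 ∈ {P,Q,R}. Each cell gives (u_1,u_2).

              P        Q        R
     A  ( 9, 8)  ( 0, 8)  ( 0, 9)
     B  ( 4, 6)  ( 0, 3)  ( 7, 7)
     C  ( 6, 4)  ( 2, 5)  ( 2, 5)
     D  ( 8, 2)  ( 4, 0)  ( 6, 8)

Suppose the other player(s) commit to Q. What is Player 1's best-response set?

argmax u_1 = {D}

u_1(A vs Q) = 0
u_1(B vs Q) = 0
u_1(C vs Q) = 2
u_1(D vs Q) = 4
max payoff 4 at {D}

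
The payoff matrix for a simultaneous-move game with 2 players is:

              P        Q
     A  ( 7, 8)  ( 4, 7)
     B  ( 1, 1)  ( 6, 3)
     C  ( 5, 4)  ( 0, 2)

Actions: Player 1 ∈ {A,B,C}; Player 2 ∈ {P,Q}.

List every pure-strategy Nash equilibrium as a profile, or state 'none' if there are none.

(A,P): NE
(A,Q): not NE [P1→B gives 6>4; P2→P gives 8>7]
(B,P): not NE [P1→A gives 7>1; P2→Q gives 3>1]
(B,Q): NE
(C,P): not NE [P1→A gives 7>5]
(C,Q): not NE [P1→B gives 6>0; P2→P gives 4>2]

NE set: (A,P), (B,Q)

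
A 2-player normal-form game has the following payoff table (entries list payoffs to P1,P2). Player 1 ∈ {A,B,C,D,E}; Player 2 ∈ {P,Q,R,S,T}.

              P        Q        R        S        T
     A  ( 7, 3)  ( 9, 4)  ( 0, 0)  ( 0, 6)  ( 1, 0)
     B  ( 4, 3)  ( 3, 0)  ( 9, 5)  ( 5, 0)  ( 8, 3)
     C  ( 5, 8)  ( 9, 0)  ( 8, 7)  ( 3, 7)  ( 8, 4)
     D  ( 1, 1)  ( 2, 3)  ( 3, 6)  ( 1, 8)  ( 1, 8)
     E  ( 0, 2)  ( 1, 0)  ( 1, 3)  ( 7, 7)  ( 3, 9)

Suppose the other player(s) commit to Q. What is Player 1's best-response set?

u_1(A vs Q) = 9
u_1(B vs Q) = 3
u_1(C vs Q) = 9
u_1(D vs Q) = 2
u_1(E vs Q) = 1
max payoff 9 at {A,C}

BR_1 = {A,C}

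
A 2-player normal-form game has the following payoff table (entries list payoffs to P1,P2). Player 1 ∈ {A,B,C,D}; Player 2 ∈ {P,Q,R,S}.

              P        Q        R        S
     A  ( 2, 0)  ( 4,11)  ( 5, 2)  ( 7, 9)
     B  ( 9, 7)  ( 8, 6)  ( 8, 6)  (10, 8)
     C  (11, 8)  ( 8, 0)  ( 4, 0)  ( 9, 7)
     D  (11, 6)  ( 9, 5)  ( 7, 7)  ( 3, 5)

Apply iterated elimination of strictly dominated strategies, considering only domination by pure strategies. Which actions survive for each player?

Survivors P1:{B,C,D} P2:{P,R,S}

P1 drop A (B beats it: P:9>2 Q:8>4 R:8>5 S:10>7)
P2 drop Q (P beats it: B:7>6 C:8>0 D:6>5)
P1→{B,C,D} P2→{P,R,S}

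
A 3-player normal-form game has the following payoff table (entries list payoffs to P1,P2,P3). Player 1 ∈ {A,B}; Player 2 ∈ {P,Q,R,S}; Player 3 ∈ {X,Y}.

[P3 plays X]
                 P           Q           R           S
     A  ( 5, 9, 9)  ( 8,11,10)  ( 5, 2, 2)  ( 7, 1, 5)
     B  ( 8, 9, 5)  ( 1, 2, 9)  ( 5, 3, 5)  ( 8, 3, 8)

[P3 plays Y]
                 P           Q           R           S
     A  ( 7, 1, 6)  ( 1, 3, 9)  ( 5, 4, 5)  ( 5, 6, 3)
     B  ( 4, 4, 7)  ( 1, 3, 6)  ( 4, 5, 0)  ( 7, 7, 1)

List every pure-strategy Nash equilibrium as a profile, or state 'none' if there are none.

Nash profiles: (A,Q,X)

(A,P,X): not NE [P1→B gives 8>5; P2→Q gives 11>9]
(A,P,Y): not NE [P2→S gives 6>1; P3→X gives 9>6]
(A,Q,X): NE
(A,Q,Y): not NE [P2→S gives 6>3; P3→X gives 10>9]
(A,R,X): not NE [P2→Q gives 11>2; P3→Y gives 5>2]
(A,R,Y): not NE [P2→S gives 6>4]
(A,S,X): not NE [P1→B gives 8>7; P2→Q gives 11>1]
(A,S,Y): not NE [P1→B gives 7>5; P3→X gives 5>3]
(B,P,X): not NE [P3→Y gives 7>5]
(B,P,Y): not NE [P1→A gives 7>4; P2→S gives 7>4]
(B,Q,X): not NE [P1→A gives 8>1; P2→P gives 9>2]
(B,Q,Y): not NE [P2→S gives 7>3; P3→X gives 9>6]
(B,R,X): not NE [P2→P gives 9>3]
(B,R,Y): not NE [P1→A gives 5>4; P2→S gives 7>5; P3→X gives 5>0]
(B,S,X): not NE [P2→P gives 9>3]
(B,S,Y): not NE [P3→X gives 8>1]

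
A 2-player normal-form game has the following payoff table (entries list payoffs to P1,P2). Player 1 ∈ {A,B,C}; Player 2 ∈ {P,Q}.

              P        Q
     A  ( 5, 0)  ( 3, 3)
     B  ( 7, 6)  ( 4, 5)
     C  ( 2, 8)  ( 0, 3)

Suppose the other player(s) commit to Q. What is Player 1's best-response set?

BR_1 = {B}

u_1(A vs Q) = 3
u_1(B vs Q) = 4
u_1(C vs Q) = 0
max payoff 4 at {B}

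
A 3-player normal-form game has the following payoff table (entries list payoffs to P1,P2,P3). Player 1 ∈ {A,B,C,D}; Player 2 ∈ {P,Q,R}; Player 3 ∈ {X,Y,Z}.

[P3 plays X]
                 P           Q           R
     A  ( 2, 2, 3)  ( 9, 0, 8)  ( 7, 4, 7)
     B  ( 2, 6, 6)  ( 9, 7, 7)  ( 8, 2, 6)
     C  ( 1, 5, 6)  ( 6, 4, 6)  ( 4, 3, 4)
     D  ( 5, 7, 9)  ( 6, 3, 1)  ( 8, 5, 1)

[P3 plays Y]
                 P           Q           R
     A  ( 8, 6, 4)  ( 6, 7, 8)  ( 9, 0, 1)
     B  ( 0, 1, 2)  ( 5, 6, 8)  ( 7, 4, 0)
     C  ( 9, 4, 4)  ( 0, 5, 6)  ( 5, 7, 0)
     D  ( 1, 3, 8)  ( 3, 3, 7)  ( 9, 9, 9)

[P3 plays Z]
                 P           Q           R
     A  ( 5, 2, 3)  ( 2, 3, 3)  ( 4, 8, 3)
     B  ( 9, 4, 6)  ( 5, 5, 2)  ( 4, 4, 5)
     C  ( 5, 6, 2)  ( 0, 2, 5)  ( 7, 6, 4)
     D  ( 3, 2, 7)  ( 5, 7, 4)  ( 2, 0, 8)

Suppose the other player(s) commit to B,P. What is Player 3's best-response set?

u_3(X vs B,P) = 6
u_3(Y vs B,P) = 2
u_3(Z vs B,P) = 6
max payoff 6 at {X,Z}

BR_3 = {X,Z}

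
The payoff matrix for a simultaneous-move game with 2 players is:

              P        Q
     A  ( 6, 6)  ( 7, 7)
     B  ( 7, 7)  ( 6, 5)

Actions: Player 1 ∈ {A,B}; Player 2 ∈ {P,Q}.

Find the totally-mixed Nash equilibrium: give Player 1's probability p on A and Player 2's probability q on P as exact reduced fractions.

P1 indiff ⇒ q·6+(1-q)·7 = q·7+(1-q)·6 ⇒ q(-1) = (1-q)(-1) ⇒ q = 1/2
P2 indiff ⇒ p·6+(1-p)·7 = p·7+(1-p)·5 ⇒ p(-1) = (1-p)(-2) ⇒ p = 2/3

P1 mixes 2/3 on A; P2 mixes 1/2 on P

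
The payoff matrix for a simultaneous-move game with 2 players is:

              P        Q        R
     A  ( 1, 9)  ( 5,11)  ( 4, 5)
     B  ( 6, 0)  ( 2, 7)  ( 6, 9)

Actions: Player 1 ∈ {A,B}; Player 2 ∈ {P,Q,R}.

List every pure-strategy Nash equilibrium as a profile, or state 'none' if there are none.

NE set: (A,Q), (B,R)

(A,P): not NE [P1→B gives 6>1; P2→Q gives 11>9]
(A,Q): NE
(A,R): not NE [P1→B gives 6>4; P2→Q gives 11>5]
(B,P): not NE [P2→R gives 9>0]
(B,Q): not NE [P1→A gives 5>2; P2→R gives 9>7]
(B,R): NE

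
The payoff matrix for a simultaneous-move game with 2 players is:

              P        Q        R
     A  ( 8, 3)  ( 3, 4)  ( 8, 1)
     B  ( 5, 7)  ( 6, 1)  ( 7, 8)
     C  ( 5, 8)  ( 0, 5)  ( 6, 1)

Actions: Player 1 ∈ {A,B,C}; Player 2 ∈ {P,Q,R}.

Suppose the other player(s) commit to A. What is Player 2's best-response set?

u_2(P vs A) = 3
u_2(Q vs A) = 4
u_2(R vs A) = 1
max payoff 4 at {Q}

argmax u_2 = {Q}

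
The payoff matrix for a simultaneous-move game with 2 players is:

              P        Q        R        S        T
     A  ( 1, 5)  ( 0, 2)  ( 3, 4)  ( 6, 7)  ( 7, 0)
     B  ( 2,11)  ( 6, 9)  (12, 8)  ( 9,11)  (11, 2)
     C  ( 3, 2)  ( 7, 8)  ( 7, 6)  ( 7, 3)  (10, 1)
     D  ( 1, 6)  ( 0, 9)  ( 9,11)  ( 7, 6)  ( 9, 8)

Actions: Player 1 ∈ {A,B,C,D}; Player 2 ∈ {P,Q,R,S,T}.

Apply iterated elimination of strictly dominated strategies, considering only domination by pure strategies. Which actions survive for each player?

IESDS → P1:{B,C} P2:{P,Q,S}

P1 drop A (B beats it: P:2>1 Q:6>0 R:12>3 S:9>6 T:11>7)
P1 drop D (B beats it: P:2>1 Q:6>0 R:12>9 S:9>7 T:11>9)
P2 drop R (Q beats it: B:9>8 C:8>6)
P2 drop T (P beats it: B:11>2 C:2>1)
P1→{B,C} P2→{P,Q,S}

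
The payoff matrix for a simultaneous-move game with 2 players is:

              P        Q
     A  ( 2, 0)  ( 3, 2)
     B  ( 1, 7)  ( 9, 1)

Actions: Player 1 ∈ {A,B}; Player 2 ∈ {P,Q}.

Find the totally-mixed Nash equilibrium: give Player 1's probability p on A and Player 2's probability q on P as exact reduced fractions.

P1 indiff ⇒ q·2+(1-q)·3 = q·1+(1-q)·9 ⇒ q(1) = (1-q)(6) ⇒ q = 6/7
P2 indiff ⇒ p·0+(1-p)·7 = p·2+(1-p)·1 ⇒ p(-2) = (1-p)(-6) ⇒ p = 3/4

P1 mixes 3/4 on A; P2 mixes 6/7 on P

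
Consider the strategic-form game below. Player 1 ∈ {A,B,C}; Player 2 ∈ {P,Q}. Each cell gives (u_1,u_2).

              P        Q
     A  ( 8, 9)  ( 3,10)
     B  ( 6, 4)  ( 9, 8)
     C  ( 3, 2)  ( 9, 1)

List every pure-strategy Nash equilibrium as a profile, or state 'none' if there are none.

(A,P): not NE [P2→Q gives 10>9]
(A,Q): not NE [P1→C gives 9>3]
(B,P): not NE [P1→A gives 8>6; P2→Q gives 8>4]
(B,Q): NE
(C,P): not NE [P1→A gives 8>3]
(C,Q): not NE [P2→P gives 2>1]

NE set: (B,Q)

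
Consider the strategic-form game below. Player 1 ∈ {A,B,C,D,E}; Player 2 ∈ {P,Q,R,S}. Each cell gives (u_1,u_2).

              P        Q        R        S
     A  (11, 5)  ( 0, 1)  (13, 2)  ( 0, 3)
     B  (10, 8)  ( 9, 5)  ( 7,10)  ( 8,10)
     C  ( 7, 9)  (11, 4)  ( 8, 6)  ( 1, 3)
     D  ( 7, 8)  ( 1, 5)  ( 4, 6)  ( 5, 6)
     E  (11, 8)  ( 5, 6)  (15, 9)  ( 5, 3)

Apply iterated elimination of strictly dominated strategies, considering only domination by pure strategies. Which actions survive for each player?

P1 drop D (B beats it: P:10>7 Q:9>1 R:7>4 S:8>5)
P2 drop Q (P beats it: A:5>1 B:8>5 C:9>4 E:8>6)
P1 drop C (E beats it: P:11>7 R:15>8 S:5>1)
P1→{A,B,E} P2→{P,R,S}

Survivors P1:{A,B,E} P2:{P,R,S}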